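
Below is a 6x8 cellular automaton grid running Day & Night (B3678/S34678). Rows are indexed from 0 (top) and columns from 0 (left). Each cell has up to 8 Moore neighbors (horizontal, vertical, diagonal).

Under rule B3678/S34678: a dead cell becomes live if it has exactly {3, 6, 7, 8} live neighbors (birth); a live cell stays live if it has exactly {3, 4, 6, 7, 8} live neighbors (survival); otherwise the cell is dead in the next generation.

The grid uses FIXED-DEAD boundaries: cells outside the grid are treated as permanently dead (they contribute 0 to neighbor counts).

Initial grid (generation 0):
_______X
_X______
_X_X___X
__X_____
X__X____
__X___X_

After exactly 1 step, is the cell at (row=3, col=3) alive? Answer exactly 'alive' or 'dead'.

Simulating step by step:
Generation 0 (given above): 10 live cells
Generation 1: 6 live cells
________
__X_____
________
_XXX____
_XX_____
________

Cell (3,3) at generation 1: 1 -> alive

Answer: alive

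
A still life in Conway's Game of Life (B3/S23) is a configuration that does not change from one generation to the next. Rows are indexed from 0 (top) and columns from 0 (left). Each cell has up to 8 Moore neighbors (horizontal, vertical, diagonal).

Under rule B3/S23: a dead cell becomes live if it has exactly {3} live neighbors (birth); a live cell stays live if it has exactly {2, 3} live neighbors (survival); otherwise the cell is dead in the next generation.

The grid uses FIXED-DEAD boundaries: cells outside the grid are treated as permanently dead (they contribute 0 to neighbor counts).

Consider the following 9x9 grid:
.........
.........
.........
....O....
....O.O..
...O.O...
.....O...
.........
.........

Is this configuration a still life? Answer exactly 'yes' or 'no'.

Answer: no

Derivation:
Compute generation 1 and compare to generation 0 (given above):
Generation 1:
.........
.........
.........
.....O...
...OO....
.....OO..
....O....
.........
.........
Cell (3,4) differs: gen0=1 vs gen1=0 -> NOT a still life.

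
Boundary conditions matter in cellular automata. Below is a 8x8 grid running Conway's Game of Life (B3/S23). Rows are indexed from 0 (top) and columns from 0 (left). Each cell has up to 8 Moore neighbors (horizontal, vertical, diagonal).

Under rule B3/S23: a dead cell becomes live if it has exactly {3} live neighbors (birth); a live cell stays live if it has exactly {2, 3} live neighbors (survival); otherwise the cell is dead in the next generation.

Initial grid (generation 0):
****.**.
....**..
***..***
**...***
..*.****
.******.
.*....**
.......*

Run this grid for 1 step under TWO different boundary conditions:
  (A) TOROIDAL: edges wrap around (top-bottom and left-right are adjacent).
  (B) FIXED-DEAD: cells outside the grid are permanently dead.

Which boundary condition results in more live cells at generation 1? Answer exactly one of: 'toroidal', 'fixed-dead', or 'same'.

Under TOROIDAL boundary, generation 1:
****.***
........
..*.....
...*....
........
.*......
.*.**..*
.....*..
Population = 15

Under FIXED-DEAD boundary, generation 1:
.***.**.
.......*
*.*....*
*..*....
*.......
.*......
.*.**..*
......**
Population = 19

Comparison: toroidal=15, fixed-dead=19 -> fixed-dead

Answer: fixed-dead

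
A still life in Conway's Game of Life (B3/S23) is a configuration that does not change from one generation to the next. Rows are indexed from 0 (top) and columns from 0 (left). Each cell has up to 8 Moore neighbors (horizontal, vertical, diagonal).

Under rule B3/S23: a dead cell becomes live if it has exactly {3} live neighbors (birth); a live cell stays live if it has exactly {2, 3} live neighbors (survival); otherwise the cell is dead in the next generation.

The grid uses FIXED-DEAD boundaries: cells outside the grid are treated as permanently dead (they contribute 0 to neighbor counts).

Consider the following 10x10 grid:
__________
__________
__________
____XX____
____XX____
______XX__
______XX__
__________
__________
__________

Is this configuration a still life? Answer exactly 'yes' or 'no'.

Answer: no

Derivation:
Compute generation 1 and compare to generation 0 (given above):
Generation 1:
__________
__________
__________
____XX____
____X_____
_______X__
______XX__
__________
__________
__________
Cell (4,5) differs: gen0=1 vs gen1=0 -> NOT a still life.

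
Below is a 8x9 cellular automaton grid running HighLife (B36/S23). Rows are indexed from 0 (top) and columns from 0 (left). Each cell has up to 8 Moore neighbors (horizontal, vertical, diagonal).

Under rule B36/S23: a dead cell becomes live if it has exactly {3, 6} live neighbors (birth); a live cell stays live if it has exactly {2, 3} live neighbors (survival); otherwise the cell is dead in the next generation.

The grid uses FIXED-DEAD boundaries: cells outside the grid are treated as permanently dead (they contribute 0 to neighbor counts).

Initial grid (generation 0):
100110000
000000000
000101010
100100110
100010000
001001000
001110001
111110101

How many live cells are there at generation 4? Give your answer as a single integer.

Simulating step by step:
Generation 0 (given above): 25 live cells
Generation 1: 20 live cells
000000000
000100000
000010010
000101110
010111100
011001000
000000010
010011010
Generation 2: 20 live cells
000000000
000000000
000111010
001110010
010100010
011101000
011011000
000000100
Generation 3: 17 live cells
000000000
000010000
001001100
000001011
010000100
100001100
010011100
000001000
Generation 4: 15 live cells
000000000
000001000
000011110
000001010
000000000
110010010
000010000
000011100
Population at generation 4: 15

Answer: 15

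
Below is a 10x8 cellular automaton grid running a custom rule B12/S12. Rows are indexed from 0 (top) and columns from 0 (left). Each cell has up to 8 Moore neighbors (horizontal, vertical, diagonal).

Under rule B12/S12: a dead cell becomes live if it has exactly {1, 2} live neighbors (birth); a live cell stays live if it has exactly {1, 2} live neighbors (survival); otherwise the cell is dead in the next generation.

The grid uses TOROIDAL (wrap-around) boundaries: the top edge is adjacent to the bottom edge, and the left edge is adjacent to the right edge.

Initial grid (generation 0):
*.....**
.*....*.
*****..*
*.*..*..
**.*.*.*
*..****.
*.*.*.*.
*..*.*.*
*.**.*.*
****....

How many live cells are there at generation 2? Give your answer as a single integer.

Simulating step by step:
Generation 0 (given above): 41 live cells
Generation 1: 10 live cells
...****.
....*...
....*...
.....*..
........
........
..*.....
........
.....*..
.....*..
Generation 2: 34 live cells
..**..**
..*...**
...**.*.
...****.
....***.
.***....
.*.*....
.******.
....***.
..**...*
Population at generation 2: 34

Answer: 34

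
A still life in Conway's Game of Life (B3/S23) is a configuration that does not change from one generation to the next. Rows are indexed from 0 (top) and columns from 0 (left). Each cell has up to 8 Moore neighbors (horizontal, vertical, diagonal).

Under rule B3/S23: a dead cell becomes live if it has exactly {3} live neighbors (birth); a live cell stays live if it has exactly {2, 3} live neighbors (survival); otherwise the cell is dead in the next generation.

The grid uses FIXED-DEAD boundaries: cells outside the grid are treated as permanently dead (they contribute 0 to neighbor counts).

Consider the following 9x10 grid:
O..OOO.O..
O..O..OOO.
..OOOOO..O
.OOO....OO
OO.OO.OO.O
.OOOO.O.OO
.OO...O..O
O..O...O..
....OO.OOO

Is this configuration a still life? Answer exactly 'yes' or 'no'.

Answer: no

Derivation:
Compute generation 1 and compare to generation 0 (given above):
Generation 1:
...OOO.OO.
.O......O.
.....OO..O
O........O
O.....O...
....O.O..O
O...OOO..O
.OOOOO.O.O
....O.OOO.
Cell (0,0) differs: gen0=1 vs gen1=0 -> NOT a still life.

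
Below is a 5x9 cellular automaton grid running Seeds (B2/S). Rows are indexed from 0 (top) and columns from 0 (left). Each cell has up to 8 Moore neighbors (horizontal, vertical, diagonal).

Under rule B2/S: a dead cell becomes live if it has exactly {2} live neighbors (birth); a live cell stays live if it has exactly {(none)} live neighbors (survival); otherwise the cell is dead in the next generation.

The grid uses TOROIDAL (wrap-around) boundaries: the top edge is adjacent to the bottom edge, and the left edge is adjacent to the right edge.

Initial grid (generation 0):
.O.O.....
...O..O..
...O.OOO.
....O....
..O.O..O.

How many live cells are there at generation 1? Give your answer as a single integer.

Answer: 8

Derivation:
Simulating step by step:
Generation 0 (given above): 12 live cells
Generation 1: 8 live cells
.....OOO.
.........
..O......
..O.....O
.O...O...
Population at generation 1: 8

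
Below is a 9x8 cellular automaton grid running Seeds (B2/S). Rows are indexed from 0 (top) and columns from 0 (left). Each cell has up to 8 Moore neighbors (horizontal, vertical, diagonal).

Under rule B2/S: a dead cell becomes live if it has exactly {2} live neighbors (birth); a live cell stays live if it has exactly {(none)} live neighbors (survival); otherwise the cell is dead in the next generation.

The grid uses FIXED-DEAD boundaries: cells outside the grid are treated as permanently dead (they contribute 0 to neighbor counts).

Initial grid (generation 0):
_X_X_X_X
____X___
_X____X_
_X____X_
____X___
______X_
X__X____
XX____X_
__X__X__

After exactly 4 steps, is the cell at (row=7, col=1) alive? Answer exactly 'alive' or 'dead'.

Simulating step by step:
Generation 0 (given above): 18 live cells
Generation 1: 26 live cells
__X___X_
XX_X___X
X_X____X
X_X____X
______XX
___XXX__
__X__XXX
___XXX__
X_____X_
Generation 2: 10 live cells
X__X___X
________
________
___X____
_XX_____
__X_____
________
_XX_____
___X____
Generation 3: 5 live cells
________
________
________
_X______
________
___X____
___X____
___X____
_X______
Generation 4: 5 live cells
________
________
________
________
__X_____
__X_X___
________
____X___
__X_____

Cell (7,1) at generation 4: 0 -> dead

Answer: dead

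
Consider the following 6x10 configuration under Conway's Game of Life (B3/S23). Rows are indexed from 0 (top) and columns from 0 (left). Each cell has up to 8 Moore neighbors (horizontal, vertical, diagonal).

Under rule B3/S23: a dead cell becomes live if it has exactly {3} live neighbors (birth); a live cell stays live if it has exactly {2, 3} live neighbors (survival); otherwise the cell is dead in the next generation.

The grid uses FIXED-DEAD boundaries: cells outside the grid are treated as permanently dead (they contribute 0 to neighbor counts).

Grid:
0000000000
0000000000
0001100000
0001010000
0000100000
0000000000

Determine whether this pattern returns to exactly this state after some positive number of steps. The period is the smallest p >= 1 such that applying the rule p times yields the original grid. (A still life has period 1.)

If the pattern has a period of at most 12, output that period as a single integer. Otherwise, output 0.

Answer: 1

Derivation:
Simulating and comparing each generation to the original:
Gen 0 (original, given above): 5 live cells
Gen 1: 5 live cells, MATCHES original -> period = 1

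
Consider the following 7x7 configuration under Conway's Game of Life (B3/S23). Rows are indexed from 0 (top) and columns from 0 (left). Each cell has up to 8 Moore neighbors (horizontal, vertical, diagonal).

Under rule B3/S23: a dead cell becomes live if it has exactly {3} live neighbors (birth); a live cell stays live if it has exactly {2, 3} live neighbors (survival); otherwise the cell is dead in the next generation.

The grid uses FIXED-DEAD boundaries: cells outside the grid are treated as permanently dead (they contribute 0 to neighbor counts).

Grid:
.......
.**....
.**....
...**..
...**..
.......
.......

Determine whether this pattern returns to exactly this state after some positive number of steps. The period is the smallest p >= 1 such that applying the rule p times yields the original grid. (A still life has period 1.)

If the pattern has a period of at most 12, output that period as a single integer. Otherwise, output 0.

Answer: 2

Derivation:
Simulating and comparing each generation to the original:
Gen 0 (original, given above): 8 live cells
Gen 1: 6 live cells, differs from original
Gen 2: 8 live cells, MATCHES original -> period = 2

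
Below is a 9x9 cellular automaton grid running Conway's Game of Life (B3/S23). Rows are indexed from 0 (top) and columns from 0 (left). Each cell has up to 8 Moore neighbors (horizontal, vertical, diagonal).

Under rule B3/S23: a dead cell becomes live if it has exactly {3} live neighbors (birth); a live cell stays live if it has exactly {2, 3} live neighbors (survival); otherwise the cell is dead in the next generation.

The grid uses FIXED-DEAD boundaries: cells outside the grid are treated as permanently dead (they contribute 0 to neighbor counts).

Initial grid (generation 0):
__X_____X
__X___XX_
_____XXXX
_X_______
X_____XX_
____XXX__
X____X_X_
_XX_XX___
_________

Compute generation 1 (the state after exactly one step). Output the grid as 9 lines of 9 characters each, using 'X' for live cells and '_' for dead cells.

Simulating step by step:
Generation 0 (given above): 23 live cells
Generation 1: 15 live cells
(generation 1 grid is the final answer)

Answer: _______X_
_____X___
_____X__X
_____X__X
______XX_
____X____
_X_X_____
_X__XXX__
_________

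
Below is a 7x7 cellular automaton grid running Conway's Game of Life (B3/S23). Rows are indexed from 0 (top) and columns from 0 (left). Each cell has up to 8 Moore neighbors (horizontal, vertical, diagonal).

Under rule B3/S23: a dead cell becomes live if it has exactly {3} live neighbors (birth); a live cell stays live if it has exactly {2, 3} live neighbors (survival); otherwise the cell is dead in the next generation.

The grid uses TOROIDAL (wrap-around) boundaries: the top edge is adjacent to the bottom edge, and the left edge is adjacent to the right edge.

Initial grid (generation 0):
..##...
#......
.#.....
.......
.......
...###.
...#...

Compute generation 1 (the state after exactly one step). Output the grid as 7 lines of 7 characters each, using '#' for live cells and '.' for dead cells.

Simulating step by step:
Generation 0 (given above): 8 live cells
Generation 1: 7 live cells
(generation 1 grid is the final answer)

Answer: ..##...
.##....
.......
.......
....#..
...##..
.......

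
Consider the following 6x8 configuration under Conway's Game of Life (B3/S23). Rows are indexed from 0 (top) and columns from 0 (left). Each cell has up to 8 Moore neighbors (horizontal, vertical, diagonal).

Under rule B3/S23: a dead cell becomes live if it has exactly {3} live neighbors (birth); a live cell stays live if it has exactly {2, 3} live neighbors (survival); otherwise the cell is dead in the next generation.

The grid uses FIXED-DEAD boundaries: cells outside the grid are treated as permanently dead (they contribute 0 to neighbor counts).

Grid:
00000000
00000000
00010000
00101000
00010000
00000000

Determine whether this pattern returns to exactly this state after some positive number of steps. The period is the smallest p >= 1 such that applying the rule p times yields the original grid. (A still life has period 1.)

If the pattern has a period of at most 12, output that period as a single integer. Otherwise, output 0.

Simulating and comparing each generation to the original:
Gen 0 (original, given above): 4 live cells
Gen 1: 4 live cells, MATCHES original -> period = 1

Answer: 1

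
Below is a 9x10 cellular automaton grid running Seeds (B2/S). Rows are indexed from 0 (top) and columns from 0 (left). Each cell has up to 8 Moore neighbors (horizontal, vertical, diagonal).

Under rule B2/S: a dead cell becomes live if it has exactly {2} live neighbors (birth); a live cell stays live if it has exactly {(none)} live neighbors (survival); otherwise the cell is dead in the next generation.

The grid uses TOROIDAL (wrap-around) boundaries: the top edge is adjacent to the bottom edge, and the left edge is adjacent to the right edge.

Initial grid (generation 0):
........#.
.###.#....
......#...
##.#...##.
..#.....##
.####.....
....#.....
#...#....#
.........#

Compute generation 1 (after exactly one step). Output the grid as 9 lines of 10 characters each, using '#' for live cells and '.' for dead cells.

Simulating step by step:
Generation 0 (given above): 23 live cells
Generation 1: 20 live cells
(generation 1 grid is the final answer)

Answer: ##.##....#
....#.##..
.....#..##
......#...
..........
#....#..##
.........#
...#.#..#.
..........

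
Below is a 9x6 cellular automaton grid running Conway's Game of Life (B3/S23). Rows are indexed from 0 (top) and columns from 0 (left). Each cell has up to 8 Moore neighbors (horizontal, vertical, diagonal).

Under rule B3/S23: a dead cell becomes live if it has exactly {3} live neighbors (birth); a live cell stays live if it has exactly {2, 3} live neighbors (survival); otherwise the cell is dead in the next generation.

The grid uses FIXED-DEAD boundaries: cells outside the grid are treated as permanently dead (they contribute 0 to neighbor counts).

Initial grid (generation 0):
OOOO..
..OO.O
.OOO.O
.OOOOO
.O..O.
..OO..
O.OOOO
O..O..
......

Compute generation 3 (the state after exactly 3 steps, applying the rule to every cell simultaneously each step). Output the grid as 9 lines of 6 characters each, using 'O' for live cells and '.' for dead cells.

Answer: ......
......
....OO
....OO
....OO
......
......
.OOO..
......

Derivation:
Simulating step by step:
Generation 0 (given above): 27 live cells
Generation 1: 13 live cells
.O.OO.
O.....
.....O
O....O
.O...O
.....O
......
.OOO..
......
Generation 2: 8 live cells
......
....O.
......
....OO
....OO
......
..O...
..O...
..O...
Generation 3: 9 live cells
(generation 3 grid is the final answer)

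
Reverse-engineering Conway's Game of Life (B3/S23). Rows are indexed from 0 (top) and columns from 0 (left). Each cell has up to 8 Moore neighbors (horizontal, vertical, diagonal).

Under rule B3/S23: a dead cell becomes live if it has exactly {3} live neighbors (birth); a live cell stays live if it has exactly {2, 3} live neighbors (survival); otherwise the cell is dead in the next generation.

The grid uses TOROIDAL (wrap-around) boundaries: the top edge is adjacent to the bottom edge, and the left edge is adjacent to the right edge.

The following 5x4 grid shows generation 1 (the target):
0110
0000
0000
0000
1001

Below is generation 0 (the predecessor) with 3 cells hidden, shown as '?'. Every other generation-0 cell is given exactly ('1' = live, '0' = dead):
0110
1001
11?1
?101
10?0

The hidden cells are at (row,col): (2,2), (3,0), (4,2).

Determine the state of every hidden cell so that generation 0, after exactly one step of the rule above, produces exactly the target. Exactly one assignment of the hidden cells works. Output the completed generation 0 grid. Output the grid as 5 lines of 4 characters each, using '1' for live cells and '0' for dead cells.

Answer: 0110
1001
1111
0101
1000

Derivation:
Hidden generation-0 cells (in order): (2,2), (3,0), (4,2).
A hidden cell only influences target cells in its own 3x3 neighborhood. Try each of the 2^3 = 8 assignments, step the completed generation 0 forward once under B3/S23, and compare with the target:
  (2,2)=0 (3,0)=0 (4,2)=0 -> step gives (2,1)='1' but target has '0' -> reject
  (2,2)=0 (3,0)=0 (4,2)=1 -> step gives (0,1)='0' but target has '1' -> reject
  (2,2)=0 (3,0)=1 (4,2)=0 -> step gives (4,0)='0' but target has '1' -> reject
  (2,2)=0 (3,0)=1 (4,2)=1 -> step gives (0,1)='0' but target has '1' -> reject
  (2,2)=1 (3,0)=0 (4,2)=0 -> step reproduces the target at every cell -> ACCEPT
  (2,2)=1 (3,0)=0 (4,2)=1 -> step gives (0,1)='0' but target has '1' -> reject
  (2,2)=1 (3,0)=1 (4,2)=0 -> step gives (4,0)='0' but target has '1' -> reject
  (2,2)=1 (3,0)=1 (4,2)=1 -> step gives (0,1)='0' but target has '1' -> reject
Unique solution: (2,2)=live, (3,0)=dead, (4,2)=dead.
Check: live-neighbor counts of every cell in the completed generation 0:
4324
5665
6455
6454
3443
Applying B3/S23 to generation 0 with these counts gives:
0110
0000
0000
0000
1001
which matches the target exactly.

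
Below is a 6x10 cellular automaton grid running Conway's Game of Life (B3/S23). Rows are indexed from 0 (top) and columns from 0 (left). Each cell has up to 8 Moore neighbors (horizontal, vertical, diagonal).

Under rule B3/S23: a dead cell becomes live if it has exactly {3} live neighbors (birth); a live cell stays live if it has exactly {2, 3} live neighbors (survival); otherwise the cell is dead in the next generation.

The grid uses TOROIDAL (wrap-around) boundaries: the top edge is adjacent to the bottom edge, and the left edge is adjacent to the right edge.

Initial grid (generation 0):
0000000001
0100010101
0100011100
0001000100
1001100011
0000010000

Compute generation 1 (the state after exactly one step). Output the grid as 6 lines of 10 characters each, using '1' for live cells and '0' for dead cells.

Answer: 1000001010
0000010100
1010110100
1011010101
0001100011
1000100010

Derivation:
Simulating step by step:
Generation 0 (given above): 17 live cells
Generation 1: 23 live cells
(generation 1 grid is the final answer)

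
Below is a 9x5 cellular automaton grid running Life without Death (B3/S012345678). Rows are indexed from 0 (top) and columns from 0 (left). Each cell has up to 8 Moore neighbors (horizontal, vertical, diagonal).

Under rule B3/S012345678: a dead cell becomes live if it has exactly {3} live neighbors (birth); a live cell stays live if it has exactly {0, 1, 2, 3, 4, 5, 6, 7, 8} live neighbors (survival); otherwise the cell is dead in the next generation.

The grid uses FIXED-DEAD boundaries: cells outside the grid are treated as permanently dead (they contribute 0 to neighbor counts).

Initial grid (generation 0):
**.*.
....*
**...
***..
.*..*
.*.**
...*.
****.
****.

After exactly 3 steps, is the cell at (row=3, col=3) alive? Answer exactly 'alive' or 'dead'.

Simulating step by step:
Generation 0 (given above): 23 live cells
Generation 1: 27 live cells
**.*.
..*.*
***..
***..
.*..*
.*.**
*..*.
*****
****.
Generation 2: 31 live cells
****.
..*.*
***..
****.
.*..*
**.**
*..*.
*****
*****
Generation 3: 31 live cells
****.
..*.*
***..
****.
.*..*
**.**
*..*.
*****
*****

Cell (3,3) at generation 3: 1 -> alive

Answer: alive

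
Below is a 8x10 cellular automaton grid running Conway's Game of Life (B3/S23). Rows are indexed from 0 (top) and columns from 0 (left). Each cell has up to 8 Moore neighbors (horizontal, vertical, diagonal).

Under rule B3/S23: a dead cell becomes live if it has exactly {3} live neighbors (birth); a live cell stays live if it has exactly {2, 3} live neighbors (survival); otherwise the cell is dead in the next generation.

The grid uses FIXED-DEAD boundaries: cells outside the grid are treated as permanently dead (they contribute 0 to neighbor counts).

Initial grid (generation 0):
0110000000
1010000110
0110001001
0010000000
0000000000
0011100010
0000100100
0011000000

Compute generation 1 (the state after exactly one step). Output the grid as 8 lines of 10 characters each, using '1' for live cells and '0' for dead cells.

Answer: 0110000000
1001000110
0011000110
0110000000
0010000000
0001100000
0000100000
0001000000

Derivation:
Simulating step by step:
Generation 0 (given above): 19 live cells
Generation 1: 17 live cells
(generation 1 grid is the final answer)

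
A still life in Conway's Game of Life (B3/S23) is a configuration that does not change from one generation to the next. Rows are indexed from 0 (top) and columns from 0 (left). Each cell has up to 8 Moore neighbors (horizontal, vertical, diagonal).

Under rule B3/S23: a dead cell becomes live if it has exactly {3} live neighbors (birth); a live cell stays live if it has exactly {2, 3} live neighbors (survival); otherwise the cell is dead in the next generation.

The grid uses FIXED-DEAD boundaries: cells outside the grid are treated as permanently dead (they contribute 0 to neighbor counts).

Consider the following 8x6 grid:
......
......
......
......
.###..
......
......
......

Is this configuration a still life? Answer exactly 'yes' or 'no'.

Answer: no

Derivation:
Compute generation 1 and compare to generation 0 (given above):
Generation 1:
......
......
......
..#...
..#...
..#...
......
......
Cell (3,2) differs: gen0=0 vs gen1=1 -> NOT a still life.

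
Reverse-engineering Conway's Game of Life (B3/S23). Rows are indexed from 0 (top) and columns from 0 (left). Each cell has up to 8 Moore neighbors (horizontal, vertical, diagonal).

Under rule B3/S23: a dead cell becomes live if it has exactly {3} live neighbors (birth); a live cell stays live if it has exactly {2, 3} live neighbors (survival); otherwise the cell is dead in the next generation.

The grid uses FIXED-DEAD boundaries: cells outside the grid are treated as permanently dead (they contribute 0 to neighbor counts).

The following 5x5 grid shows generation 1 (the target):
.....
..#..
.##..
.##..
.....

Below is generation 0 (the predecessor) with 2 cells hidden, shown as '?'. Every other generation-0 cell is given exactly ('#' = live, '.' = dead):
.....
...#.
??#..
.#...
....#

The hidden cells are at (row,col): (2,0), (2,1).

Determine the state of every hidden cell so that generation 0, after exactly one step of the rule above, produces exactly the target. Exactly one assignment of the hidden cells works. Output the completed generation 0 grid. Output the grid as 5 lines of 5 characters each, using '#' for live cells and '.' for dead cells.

Hidden generation-0 cells (in order): (2,0), (2,1).
A hidden cell only influences target cells in its own 3x3 neighborhood. Try each of the 2^2 = 4 assignments, step the completed generation 0 forward once under B3/S23, and compare with the target:
  (2,0)=. (2,1)=. -> step gives (1,2)='.' but target has '#' -> reject
  (2,0)=. (2,1)=# -> step reproduces the target at every cell -> ACCEPT
  (2,0)=# (2,1)=. -> step gives (1,2)='.' but target has '#' -> reject
  (2,0)=# (2,1)=# -> step gives (1,1)='#' but target has '.' -> reject
Unique solution: (2,0)=dead, (2,1)=live.
Check: live-neighbor counts of every cell in the completed generation 0:
00111
12311
22321
22321
11110
Applying B3/S23 to generation 0 with these counts gives:
.....
..#..
.##..
.##..
.....
which matches the target exactly.

Answer: .....
...#.
.##..
.#...
....#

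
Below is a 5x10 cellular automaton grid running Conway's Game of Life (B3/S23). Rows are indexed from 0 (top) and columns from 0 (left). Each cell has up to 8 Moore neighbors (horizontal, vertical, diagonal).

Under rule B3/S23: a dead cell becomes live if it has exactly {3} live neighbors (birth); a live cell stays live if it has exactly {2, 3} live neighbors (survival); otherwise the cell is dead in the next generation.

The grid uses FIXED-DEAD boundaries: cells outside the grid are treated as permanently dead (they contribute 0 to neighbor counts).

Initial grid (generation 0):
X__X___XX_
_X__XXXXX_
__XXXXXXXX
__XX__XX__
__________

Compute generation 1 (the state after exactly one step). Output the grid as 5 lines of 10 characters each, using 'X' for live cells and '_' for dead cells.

Answer: ____XX__X_
_X________
_X_______X
__X_______
__________

Derivation:
Simulating step by step:
Generation 0 (given above): 22 live cells
Generation 1: 7 live cells
(generation 1 grid is the final answer)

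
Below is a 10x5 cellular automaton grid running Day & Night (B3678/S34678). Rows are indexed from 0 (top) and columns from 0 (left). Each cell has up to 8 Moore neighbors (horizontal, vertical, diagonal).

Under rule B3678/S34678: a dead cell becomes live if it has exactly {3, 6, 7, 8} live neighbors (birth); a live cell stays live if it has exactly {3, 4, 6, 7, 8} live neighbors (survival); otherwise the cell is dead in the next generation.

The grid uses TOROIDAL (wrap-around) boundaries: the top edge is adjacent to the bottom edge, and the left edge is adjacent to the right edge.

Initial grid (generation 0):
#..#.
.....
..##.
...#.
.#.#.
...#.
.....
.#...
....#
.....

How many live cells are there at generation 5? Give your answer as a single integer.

Answer: 0

Derivation:
Simulating step by step:
Generation 0 (given above): 10 live cells
Generation 1: 8 live cells
.....
..###
.....
...##
....#
..#..
.....
.....
.....
....#
Generation 2: 2 live cells
....#
.....
..#..
.....
.....
.....
.....
.....
.....
.....
Generation 3: 0 live cells
.....
.....
.....
.....
.....
.....
.....
.....
.....
.....
Generation 4: 0 live cells
.....
.....
.....
.....
.....
.....
.....
.....
.....
.....
Generation 5: 0 live cells
.....
.....
.....
.....
.....
.....
.....
.....
.....
.....
Population at generation 5: 0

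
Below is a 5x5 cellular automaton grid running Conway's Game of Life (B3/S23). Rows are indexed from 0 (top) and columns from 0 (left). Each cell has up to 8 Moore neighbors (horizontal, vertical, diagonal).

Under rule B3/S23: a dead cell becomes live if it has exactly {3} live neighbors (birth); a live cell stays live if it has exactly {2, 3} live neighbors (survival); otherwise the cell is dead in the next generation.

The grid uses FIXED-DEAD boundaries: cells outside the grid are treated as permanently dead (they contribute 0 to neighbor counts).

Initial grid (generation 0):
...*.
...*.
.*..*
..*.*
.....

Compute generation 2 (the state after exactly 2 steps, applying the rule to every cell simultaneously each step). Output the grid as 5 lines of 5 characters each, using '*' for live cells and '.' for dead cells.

Answer: ...*.
..*.*
..*.*
...*.
.....

Derivation:
Simulating step by step:
Generation 0 (given above): 6 live cells
Generation 1: 6 live cells
.....
..***
..*.*
...*.
.....
Generation 2: 6 live cells
(generation 2 grid is the final answer)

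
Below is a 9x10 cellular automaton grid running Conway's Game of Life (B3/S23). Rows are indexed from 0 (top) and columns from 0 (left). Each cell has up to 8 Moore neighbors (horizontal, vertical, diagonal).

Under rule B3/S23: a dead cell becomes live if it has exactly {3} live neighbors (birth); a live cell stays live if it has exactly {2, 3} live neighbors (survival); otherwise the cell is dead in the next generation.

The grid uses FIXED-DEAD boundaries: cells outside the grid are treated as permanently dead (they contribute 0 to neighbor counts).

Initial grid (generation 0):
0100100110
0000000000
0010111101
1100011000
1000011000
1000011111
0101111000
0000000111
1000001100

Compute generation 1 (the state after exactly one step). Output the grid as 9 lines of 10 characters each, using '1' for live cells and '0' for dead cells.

Answer: 0000000000
0001100000
0100100100
1100000000
1000100010
1100000010
0000100000
0000100010
0000001100

Derivation:
Simulating step by step:
Generation 0 (given above): 34 live cells
Generation 1: 18 live cells
(generation 1 grid is the final answer)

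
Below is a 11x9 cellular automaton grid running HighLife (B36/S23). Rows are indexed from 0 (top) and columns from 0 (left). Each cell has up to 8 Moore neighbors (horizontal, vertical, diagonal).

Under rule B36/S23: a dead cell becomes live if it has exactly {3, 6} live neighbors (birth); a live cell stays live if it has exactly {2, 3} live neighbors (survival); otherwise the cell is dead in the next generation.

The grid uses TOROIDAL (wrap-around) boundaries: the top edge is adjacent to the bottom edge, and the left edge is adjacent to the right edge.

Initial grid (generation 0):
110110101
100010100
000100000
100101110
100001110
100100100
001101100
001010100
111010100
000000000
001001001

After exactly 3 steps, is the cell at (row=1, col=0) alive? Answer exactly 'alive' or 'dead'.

Simulating step by step:
Generation 0 (given above): 37 live cells
Generation 1: 45 live cells
011110101
111010011
000100011
000001010
110000000
011100001
011000110
000111110
011000000
101101000
011111011
Generation 2: 34 live cells
000000110
000111100
011110000
100000110
110000001
000100011
110000001
000111010
010000000
110001101
000000011
Generation 3: 29 live cells
000010001
000000110
011000010
000100010
010000100
001000010
101100100
011010001
011000011
010000101
000001000

Cell (1,0) at generation 3: 0 -> dead

Answer: dead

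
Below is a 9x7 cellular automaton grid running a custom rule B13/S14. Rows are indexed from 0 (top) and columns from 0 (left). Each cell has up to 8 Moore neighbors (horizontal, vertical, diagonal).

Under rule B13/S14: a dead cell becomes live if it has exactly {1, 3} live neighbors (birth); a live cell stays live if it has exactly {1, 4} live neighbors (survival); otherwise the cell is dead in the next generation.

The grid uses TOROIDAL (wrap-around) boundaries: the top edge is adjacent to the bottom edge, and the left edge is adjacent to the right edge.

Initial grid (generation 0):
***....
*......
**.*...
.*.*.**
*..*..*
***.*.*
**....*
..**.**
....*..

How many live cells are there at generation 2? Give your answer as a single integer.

Answer: 22

Derivation:
Simulating step by step:
Generation 0 (given above): 27 live cells
Generation 1: 18 live cells
..*.**.
*...*.*
*..**..
......*
.......
...**..
....*..
.*..*..
*....**
Generation 2: 22 live cells
.*.*...
.*..*..
..*....
.**...*
*.*...*
..*....
**...*.
***...*
.*.*.*.
Population at generation 2: 22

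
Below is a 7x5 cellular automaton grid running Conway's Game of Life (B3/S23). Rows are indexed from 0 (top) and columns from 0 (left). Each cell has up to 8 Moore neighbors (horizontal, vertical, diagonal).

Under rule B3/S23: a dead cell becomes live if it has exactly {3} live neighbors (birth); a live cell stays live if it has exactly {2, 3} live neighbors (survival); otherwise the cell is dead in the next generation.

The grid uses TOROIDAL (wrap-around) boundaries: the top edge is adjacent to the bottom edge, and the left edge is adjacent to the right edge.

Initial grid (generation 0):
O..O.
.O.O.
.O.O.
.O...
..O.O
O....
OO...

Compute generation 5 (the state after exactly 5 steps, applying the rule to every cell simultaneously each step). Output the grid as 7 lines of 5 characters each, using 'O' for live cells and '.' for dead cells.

Simulating step by step:
Generation 0 (given above): 12 live cells
Generation 1: 15 live cells
O....
OO.O.
OO...
OO.O.
OO...
O...O
OO...
Generation 2: 5 live cells
..O..
..O..
.....
.....
..O..
....O
.O...
Generation 3: 2 live cells
.OO..
.....
.....
.....
.....
.....
.....
Generation 4: 0 live cells
.....
.....
.....
.....
.....
.....
.....
Generation 5: 0 live cells
(generation 5 grid is the final answer)

Answer: .....
.....
.....
.....
.....
.....
.....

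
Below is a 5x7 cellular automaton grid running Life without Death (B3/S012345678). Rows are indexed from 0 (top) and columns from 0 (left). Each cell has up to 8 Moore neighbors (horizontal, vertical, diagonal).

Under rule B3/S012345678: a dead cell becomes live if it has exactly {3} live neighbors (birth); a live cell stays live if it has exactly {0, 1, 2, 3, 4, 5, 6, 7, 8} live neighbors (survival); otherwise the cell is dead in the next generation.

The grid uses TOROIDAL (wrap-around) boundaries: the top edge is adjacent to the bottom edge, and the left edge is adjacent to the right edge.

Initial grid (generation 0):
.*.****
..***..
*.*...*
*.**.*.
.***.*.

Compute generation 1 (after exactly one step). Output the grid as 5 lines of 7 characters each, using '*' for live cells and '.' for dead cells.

Answer: **.****
..***..
*.*..**
*.**.*.
.***.*.

Derivation:
Simulating step by step:
Generation 0 (given above): 19 live cells
Generation 1: 21 live cells
(generation 1 grid is the final answer)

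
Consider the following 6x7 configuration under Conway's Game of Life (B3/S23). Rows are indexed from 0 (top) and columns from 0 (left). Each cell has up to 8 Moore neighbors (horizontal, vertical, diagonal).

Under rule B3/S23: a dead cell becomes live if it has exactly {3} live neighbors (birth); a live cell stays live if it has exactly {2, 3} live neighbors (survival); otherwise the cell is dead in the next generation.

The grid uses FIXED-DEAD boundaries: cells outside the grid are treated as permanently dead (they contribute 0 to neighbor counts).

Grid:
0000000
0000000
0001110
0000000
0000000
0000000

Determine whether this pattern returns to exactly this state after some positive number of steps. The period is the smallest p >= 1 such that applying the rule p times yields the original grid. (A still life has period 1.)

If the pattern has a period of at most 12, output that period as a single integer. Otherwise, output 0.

Answer: 2

Derivation:
Simulating and comparing each generation to the original:
Gen 0 (original, given above): 3 live cells
Gen 1: 3 live cells, differs from original
Gen 2: 3 live cells, MATCHES original -> period = 2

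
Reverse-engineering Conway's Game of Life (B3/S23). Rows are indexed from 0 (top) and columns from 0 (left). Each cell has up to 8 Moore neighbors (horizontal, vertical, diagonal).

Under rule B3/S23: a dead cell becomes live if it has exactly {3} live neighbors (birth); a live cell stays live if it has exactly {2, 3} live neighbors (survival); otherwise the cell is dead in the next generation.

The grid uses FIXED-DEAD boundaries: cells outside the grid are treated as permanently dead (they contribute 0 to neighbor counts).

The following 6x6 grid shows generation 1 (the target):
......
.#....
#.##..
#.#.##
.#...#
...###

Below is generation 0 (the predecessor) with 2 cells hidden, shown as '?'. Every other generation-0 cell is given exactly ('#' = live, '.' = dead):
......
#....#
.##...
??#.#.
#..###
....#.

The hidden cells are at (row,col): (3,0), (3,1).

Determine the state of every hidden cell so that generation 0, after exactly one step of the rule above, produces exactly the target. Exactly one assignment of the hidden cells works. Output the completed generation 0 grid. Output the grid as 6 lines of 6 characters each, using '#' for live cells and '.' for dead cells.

Answer: ......
#....#
.##...
#.#.#.
#..###
....#.

Derivation:
Hidden generation-0 cells (in order): (3,0), (3,1).
A hidden cell only influences target cells in its own 3x3 neighborhood. Try each of the 2^2 = 4 assignments, step the completed generation 0 forward once under B3/S23, and compare with the target:
  (3,0)=. (3,1)=. -> step gives (2,0)='.' but target has '#' -> reject
  (3,0)=. (3,1)=# -> step gives (3,2)='.' but target has '#' -> reject
  (3,0)=# (3,1)=. -> step reproduces the target at every cell -> ACCEPT
  (3,0)=# (3,1)=# -> step gives (2,0)='.' but target has '#' -> reject
Unique solution: (3,0)=live, (3,1)=dead.
Check: live-neighbor counts of every cell in the completed generation 0:
110011
132110
342322
253533
132443
111333
Applying B3/S23 to generation 0 with these counts gives:
......
.#....
#.##..
#.#.##
.#...#
...###
which matches the target exactly.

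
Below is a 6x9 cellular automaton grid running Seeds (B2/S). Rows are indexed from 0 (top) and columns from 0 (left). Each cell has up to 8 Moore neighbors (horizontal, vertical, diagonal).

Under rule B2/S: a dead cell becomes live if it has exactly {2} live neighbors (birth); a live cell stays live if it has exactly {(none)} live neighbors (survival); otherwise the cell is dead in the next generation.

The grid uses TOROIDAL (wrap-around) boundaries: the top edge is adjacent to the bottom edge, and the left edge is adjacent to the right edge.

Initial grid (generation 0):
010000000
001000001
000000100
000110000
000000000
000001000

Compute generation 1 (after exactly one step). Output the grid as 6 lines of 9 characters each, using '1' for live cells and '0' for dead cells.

Answer: 101000000
110000010
001011010
000001000
000101000
000000000

Derivation:
Simulating step by step:
Generation 0 (given above): 7 live cells
Generation 1: 12 live cells
(generation 1 grid is the final answer)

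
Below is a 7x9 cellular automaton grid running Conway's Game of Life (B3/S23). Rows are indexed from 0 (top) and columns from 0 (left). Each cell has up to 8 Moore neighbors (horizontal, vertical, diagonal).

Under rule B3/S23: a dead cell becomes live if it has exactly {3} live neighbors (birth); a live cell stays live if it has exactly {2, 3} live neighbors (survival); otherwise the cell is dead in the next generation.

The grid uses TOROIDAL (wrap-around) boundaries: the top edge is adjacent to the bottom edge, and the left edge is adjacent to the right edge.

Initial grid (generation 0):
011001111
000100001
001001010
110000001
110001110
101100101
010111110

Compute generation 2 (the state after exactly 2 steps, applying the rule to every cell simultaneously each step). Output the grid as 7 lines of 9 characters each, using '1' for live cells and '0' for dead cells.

Simulating step by step:
Generation 0 (given above): 30 live cells
Generation 1: 16 live cells
010000001
110111001
011000010
001001000
000001100
000100000
000000000
Generation 2: 17 live cells
(generation 2 grid is the final answer)

Answer: 011010001
000110011
000001101
011001000
000011100
000000000
000000000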